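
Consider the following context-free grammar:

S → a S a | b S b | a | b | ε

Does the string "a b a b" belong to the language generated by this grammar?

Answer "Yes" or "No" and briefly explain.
Every production places the same symbol at both ends (or yields a single symbol / ε), so every derived string is a palindrome. a b a b reversed is b a b a ≠ a b a b, so it is not a palindrome and cannot be derived (already the first step fails: the string starts with a but ends with b, so neither S → a S a nor S → b S b fits).

Final answer: No - no valid derivation exists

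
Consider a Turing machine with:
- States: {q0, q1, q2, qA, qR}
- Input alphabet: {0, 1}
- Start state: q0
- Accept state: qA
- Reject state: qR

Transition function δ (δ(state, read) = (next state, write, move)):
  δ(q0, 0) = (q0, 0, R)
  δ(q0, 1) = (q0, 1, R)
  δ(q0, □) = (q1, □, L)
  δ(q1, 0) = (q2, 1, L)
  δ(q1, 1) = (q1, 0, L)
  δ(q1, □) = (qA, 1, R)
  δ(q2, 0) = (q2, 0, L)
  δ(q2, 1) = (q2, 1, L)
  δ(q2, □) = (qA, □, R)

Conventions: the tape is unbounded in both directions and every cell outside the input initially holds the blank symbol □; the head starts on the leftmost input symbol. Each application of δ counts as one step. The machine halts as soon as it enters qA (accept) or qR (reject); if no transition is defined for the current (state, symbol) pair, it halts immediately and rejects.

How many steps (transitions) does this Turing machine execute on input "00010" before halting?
Step 0: [q0]00010 (head at position 0)
Step 1: δ(q0, 0) = (q0, 0, R)  ⊢  0[q0]0010 (head at position 1)
Step 2: δ(q0, 0) = (q0, 0, R)  ⊢  00[q0]010 (head at position 2)
Step 3: δ(q0, 0) = (q0, 0, R)  ⊢  000[q0]10 (head at position 3)
Step 4: δ(q0, 1) = (q0, 1, R)  ⊢  0001[q0]0 (head at position 4)
Step 5: δ(q0, 0) = (q0, 0, R)  ⊢  00010[q0]□ (head at position 5)
Step 6: δ(q0, □) = (q1, □, L)  ⊢  0001[q1]0□ (head at position 4)
Step 7: δ(q1, 0) = (q2, 1, L)  ⊢  000[q2]11□ (head at position 3)
Step 8: δ(q2, 1) = (q2, 1, L)  ⊢  00[q2]011□ (head at position 2)
Step 9: δ(q2, 0) = (q2, 0, L)  ⊢  0[q2]0011□ (head at position 1)
Step 10: δ(q2, 0) = (q2, 0, L)  ⊢  [q2]00011□ (head at position 0)
Step 11: δ(q2, 0) = (q2, 0, L)  ⊢  [q2]□00011□ (head at position -1)
Step 12: δ(q2, □) = (qA, □, R)  ⊢  □[qA]00011□ (head at position 0)
The machine is in qA, so it halts and accepts.
Number of transitions executed: 12.

Final answer: 12 steps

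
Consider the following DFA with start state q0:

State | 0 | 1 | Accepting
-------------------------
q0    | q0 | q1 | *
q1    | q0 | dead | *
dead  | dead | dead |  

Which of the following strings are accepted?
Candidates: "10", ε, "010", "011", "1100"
"10": q0 → q1 → q0; q0 is accepting → accepted
ε: q0; q0 is accepting → accepted
"010": q0 → q0 → q1 → q0; q0 is accepting → accepted
"011": q0 → q0 → q1 → dead; dead is not accepting → rejected
"1100": q0 → q1 → dead → dead → dead; dead is not accepting → rejected

Final answer: "10", ε, "010"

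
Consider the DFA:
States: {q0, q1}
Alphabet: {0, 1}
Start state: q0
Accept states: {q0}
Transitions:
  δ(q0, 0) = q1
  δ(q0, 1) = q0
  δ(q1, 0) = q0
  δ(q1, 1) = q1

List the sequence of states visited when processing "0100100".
Starting at q0
Read '0': q0 -> q1
Read '1': q1 -> q1
Read '0': q1 -> q0
Read '0': q0 -> q1
Read '1': q1 -> q1
Read '0': q1 -> q0
Read '0': q0 -> q1

Final answer: q0 -> q1 -> q1 -> q0 -> q1 -> q1 -> q0 -> q1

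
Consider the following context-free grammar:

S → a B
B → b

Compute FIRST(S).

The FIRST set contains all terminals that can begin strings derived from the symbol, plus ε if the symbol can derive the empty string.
S has the single production S → a B, whose right-hand side begins with the terminal a. So FIRST(S) = {a}.

Final answer: {a}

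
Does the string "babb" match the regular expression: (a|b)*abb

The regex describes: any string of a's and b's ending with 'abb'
Yes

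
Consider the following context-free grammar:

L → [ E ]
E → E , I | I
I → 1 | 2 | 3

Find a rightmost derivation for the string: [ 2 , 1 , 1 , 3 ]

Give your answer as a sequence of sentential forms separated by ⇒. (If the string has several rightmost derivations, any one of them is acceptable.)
Start with L.
Step 1: the rightmost non-terminal is L; apply L → [ E ]:  [ E ]
Step 2: the rightmost non-terminal is E; apply E → E , I:  [ E , I ]
Step 3: the rightmost non-terminal is I; apply I → 3:  [ E , 3 ]
Step 4: the rightmost non-terminal is E; apply E → E , I:  [ E , I , 3 ]
Step 5: the rightmost non-terminal is I; apply I → 1:  [ E , 1 , 3 ]
Step 6: the rightmost non-terminal is E; apply E → E , I:  [ E , I , 1 , 3 ]
Step 7: the rightmost non-terminal is I; apply I → 1:  [ E , 1 , 1 , 3 ]
Step 8: the rightmost non-terminal is E; apply E → I:  [ I , 1 , 1 , 3 ]
Step 9: the rightmost non-terminal is I; apply I → 2:  [ 2 , 1 , 1 , 3 ]

Final answer: L ⇒ [ E ] ⇒ [ E , I ] ⇒ [ E , 3 ] ⇒ [ E , I , 3 ] ⇒ [ E , 1 , 3 ] ⇒ [ E , I , 1 , 3 ] ⇒ [ E , 1 , 1 , 3 ] ⇒ [ I , 1 , 1 , 3 ] ⇒ [ 2 , 1 , 1 , 3 ]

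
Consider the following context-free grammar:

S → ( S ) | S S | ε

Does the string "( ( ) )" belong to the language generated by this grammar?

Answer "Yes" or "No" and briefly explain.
A derivation exists: S ⇒ ( S ) ⇒ ( ( S ) ) ⇒ ( ( ) ) (using S → ( S ) twice, then S → ε).

Final answer: Yes - a valid derivation exists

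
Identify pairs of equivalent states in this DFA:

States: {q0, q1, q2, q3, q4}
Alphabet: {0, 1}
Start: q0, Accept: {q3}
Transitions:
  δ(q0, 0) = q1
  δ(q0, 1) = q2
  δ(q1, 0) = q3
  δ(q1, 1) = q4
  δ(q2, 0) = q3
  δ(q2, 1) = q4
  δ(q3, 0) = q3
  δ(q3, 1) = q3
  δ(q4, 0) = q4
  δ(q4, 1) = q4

Using the table-filling algorithm:
Round 0 – mark pairs where exactly one state is accepting: (q0,q3), (q1,q3), (q2,q3), (q3,q4)
Round 1 – newly marked: (q0,q1) [on 0: q1 vs q3, already marked]; (q0,q2) [on 0: q1 vs q3, already marked]; (q1,q4) [on 0: q3 vs q4, already marked]; (q2,q4) [on 0: q3 vs q4, already marked]
Round 2 – newly marked: (q0,q4) [on 0: q1 vs q4, already marked]
No further pairs can be marked.
(q1, q2) unmarked: δ(q1,0)=q3, δ(q2,0)=q3; δ(q1,1)=q4, δ(q2,1)=q4 → equivalent
Equivalent pairs: (q1, q2)

Final answer: Equivalent pairs: (q1, q2)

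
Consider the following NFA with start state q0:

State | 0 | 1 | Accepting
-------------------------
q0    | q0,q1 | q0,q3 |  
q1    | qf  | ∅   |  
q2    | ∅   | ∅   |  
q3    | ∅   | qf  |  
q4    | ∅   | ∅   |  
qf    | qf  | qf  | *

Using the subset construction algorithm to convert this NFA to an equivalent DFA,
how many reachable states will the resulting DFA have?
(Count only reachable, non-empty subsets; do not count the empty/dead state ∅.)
Start subset: {q0}
{q0}: on 0 → {q0, q1}, on 1 → {q0, q3}
{q0, q1}: on 0 → {q0, q1, qf}, on 1 → {q0, q3}
{q0, q3}: on 0 → {q0, q1}, on 1 → {q0, q3, qf}
{q0, q1, qf}: on 0 → {q0, q1, qf}, on 1 → {q0, q3, qf}
{q0, q3, qf}: on 0 → {q0, q1, qf}, on 1 → {q0, q3, qf}
Reachable non-empty subsets: {q0}, {q0, q1}, {q0, q3}, {q0, q1, qf}, {q0, q3, qf} — 5 in total.

Final answer: 5 states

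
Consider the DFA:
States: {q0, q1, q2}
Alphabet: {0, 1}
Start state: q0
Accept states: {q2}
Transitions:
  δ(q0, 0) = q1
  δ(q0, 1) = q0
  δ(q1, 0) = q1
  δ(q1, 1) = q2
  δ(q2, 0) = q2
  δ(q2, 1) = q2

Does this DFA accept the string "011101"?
Processing string "011101":
  q0 --0--> q1
  q1 --1--> q2
  q2 --1--> q2
  q2 --1--> q2
  q2 --0--> q2
  q2 --1--> q2
Final state: q2
Accept states: {q2}
q2 is an accept state, so the string is accepted.

Final answer: Yes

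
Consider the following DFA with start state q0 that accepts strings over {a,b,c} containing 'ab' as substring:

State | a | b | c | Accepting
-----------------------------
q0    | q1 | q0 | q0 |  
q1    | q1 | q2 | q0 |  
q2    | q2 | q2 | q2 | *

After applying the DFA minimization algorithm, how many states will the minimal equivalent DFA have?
All 3 states are reachable from q0, so none can be removed as unreachable.
Table-filling: first mark every (accepting, non-accepting) pair as distinguishable (accepting: {q2}; non-accepting: {q0, q1}).
Round 1: (q0, q1) on 'b' go to q0 and q2, already distinguishable → mark.
Every pair of states is distinguishable, so the DFA is already minimal.
Equivalence classes: {q0}, {q1}, {q2} → 3 states.

Final answer: 3 states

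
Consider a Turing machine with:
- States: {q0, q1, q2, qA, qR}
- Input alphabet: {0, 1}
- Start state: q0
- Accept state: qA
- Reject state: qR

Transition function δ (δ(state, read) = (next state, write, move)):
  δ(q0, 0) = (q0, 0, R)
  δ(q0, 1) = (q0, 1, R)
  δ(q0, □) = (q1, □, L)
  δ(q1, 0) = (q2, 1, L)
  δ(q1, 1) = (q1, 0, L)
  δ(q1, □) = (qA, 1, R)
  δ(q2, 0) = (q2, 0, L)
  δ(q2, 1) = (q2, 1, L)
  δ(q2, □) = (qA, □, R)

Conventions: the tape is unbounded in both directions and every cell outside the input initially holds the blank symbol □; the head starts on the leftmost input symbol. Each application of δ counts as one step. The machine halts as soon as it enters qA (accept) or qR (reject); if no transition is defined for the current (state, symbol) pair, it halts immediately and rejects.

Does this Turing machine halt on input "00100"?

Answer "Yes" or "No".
Step 0: [q0]00100 (head at position 0)
Step 1: δ(q0, 0) = (q0, 0, R)  ⊢  0[q0]0100 (head at position 1)
Step 2: δ(q0, 0) = (q0, 0, R)  ⊢  00[q0]100 (head at position 2)
Step 3: δ(q0, 1) = (q0, 1, R)  ⊢  001[q0]00 (head at position 3)
Step 4: δ(q0, 0) = (q0, 0, R)  ⊢  0010[q0]0 (head at position 4)
Step 5: δ(q0, 0) = (q0, 0, R)  ⊢  00100[q0]□ (head at position 5)
Step 6: δ(q0, □) = (q1, □, L)  ⊢  0010[q1]0□ (head at position 4)
Step 7: δ(q1, 0) = (q2, 1, L)  ⊢  001[q2]01□ (head at position 3)
Step 8: δ(q2, 0) = (q2, 0, L)  ⊢  00[q2]101□ (head at position 2)
Step 9: δ(q2, 1) = (q2, 1, L)  ⊢  0[q2]0101□ (head at position 1)
Step 10: δ(q2, 0) = (q2, 0, L)  ⊢  [q2]00101□ (head at position 0)
Step 11: δ(q2, 0) = (q2, 0, L)  ⊢  [q2]□00101□ (head at position -1)
Step 12: δ(q2, □) = (qA, □, R)  ⊢  □[qA]00101□ (head at position 0)
The machine is in qA, so it halts and accepts.
It halts after 12 steps.

Final answer: Yes - halts after 12 steps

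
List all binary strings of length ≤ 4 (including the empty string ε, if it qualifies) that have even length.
Checking every binary string of length 0 to 4:
  Length 0: accepted: ε | rejected: (none)
  Length 1: accepted: (none) | rejected: 0, 1
  Length 2: accepted: 00, 01, 10, 11 | rejected: (none)
  Length 3: accepted: (none) | rejected: 000, 001, 010, 011, 100, 101, 110, 111
  Length 4: accepted: 0000, 0001, 0010, 0011, 0100, 0101, 0110, 0111, 1000, 1001, 1010, 1011, 1100, 1101, 1110, 1111 | rejected: (none)
Total: 21 string(s).

Final answer: ε, 00, 01, 10, 11, 0000, 0001, 0010, 0011, 0100, 0101, 0110, 0111, 1000, 1001, 1010, 1011, 1100, 1101, 1110, 1111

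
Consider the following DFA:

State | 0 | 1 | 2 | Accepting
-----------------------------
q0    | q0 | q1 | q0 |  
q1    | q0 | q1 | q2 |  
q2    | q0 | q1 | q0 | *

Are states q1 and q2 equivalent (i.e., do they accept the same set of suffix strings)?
Try the suffix ε (the empty string).
From q1: q1 — not accepting.
From q2: q2 — accepting.
The two states disagree on this suffix, so they are not equivalent.

Final answer: No. Distinguishing string: ε (the empty string) - accepted from q2 but not from q1.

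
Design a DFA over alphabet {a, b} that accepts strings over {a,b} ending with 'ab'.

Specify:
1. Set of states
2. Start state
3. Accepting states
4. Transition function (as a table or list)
One valid DFA (any DFA recognizing the same language is acceptable):
States: {q0, q1, q2}
Start: q0
Accepting: {q2}
Transitions (accepting states marked with *):
State | a | b | Accepting
-------------------------
q0    | q1 | q0 |  
q1    | q1 | q2 |  
q2    | q1 | q0 | *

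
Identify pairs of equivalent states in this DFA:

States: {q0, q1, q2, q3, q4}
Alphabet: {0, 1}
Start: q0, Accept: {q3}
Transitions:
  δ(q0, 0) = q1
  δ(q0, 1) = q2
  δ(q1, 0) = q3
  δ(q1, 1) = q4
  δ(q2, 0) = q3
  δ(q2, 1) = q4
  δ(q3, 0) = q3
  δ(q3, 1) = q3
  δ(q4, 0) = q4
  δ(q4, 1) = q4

Using the table-filling algorithm:
Round 0 – mark pairs where exactly one state is accepting: (q0,q3), (q1,q3), (q2,q3), (q3,q4)
Round 1 – newly marked: (q0,q1) [on 0: q1 vs q3, already marked]; (q0,q2) [on 0: q1 vs q3, already marked]; (q1,q4) [on 0: q3 vs q4, already marked]; (q2,q4) [on 0: q3 vs q4, already marked]
Round 2 – newly marked: (q0,q4) [on 0: q1 vs q4, already marked]
No further pairs can be marked.
(q1, q2) unmarked: δ(q1,0)=q3, δ(q2,0)=q3; δ(q1,1)=q4, δ(q2,1)=q4 → equivalent
Equivalent pairs: (q1, q2)

Final answer: Equivalent pairs: (q1, q2)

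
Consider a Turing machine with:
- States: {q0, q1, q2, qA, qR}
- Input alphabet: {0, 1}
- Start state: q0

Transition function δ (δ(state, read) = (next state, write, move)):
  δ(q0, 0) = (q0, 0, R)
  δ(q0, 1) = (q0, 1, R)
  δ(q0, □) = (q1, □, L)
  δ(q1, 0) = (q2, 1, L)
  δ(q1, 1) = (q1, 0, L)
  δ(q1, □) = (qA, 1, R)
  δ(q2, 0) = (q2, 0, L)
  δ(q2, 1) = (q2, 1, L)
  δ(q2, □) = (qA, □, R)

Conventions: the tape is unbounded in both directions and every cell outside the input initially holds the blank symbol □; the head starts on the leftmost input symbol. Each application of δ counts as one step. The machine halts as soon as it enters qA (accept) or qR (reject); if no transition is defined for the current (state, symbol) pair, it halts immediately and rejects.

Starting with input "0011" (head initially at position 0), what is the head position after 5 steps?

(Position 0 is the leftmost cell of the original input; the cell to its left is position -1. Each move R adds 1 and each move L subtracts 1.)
Step 0: [q0]0011 (head at position 0)
Step 1: δ(q0, 0) = (q0, 0, R)  ⊢  0[q0]011 (head at position 1)
Step 2: δ(q0, 0) = (q0, 0, R)  ⊢  00[q0]11 (head at position 2)
Step 3: δ(q0, 1) = (q0, 1, R)  ⊢  001[q0]1 (head at position 3)
Step 4: δ(q0, 1) = (q0, 1, R)  ⊢  0011[q0]□ (head at position 4)
Step 5: δ(q0, □) = (q1, □, L)  ⊢  001[q1]1□ (head at position 3)
Head position after 5 steps: 3

Final answer: Position 3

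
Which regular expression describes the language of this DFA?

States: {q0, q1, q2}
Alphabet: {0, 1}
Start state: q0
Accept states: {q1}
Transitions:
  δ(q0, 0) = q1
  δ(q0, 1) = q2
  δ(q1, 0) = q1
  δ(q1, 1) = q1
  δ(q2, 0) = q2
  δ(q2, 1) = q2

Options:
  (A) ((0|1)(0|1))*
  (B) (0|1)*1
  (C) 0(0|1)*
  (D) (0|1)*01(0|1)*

Testing sample strings against the DFA:
  '0101' -> accepted
  '0001' -> accepted
  '010' -> accepted
  '11' -> rejected
Checking each option for a counterexample:
  (A) ((0|1)(0|1))*: ε is rejected by the DFA but matches the regex → eliminated
  (B) (0|1)*1: '0' is accepted by the DFA but does not match the regex → eliminated
  (C) 0(0|1)*: agrees with the DFA on all strings of length ≤ 4
  (D) (0|1)*01(0|1)*: '0' is accepted by the DFA but does not match the regex → eliminated
Only (C) 0(0|1)* is consistent with the DFA.

Final answer: (C) 0(0|1)*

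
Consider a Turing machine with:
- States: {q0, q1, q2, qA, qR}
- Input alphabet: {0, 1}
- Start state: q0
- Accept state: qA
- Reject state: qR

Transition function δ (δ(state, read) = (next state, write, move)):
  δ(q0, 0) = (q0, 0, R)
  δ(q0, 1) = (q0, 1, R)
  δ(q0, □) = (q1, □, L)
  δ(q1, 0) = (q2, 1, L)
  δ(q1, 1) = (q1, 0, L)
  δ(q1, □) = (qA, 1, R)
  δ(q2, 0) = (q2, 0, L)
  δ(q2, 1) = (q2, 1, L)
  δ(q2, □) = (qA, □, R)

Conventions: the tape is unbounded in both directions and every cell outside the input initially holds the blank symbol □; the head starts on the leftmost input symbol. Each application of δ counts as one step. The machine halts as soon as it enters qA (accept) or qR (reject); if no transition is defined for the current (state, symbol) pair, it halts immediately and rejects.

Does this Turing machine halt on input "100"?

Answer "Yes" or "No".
Step 0: [q0]100 (head at position 0)
Step 1: δ(q0, 1) = (q0, 1, R)  ⊢  1[q0]00 (head at position 1)
Step 2: δ(q0, 0) = (q0, 0, R)  ⊢  10[q0]0 (head at position 2)
Step 3: δ(q0, 0) = (q0, 0, R)  ⊢  100[q0]□ (head at position 3)
Step 4: δ(q0, □) = (q1, □, L)  ⊢  10[q1]0□ (head at position 2)
Step 5: δ(q1, 0) = (q2, 1, L)  ⊢  1[q2]01□ (head at position 1)
Step 6: δ(q2, 0) = (q2, 0, L)  ⊢  [q2]101□ (head at position 0)
Step 7: δ(q2, 1) = (q2, 1, L)  ⊢  [q2]□101□ (head at position -1)
Step 8: δ(q2, □) = (qA, □, R)  ⊢  □[qA]101□ (head at position 0)
The machine is in qA, so it halts and accepts.
It halts after 8 steps.

Final answer: Yes - halts after 8 steps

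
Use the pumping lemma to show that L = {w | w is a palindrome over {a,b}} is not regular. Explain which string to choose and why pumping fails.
Language: L = {w | w is a palindrome over {a,b}} (strings that read the same forwards and backwards)
Step 1: Assume for contradiction that L is regular, with pumping length p.
Step 2: Choose s = a^p b a^p. Then s ∈ L (it reads the same forwards and backwards) and |s| ≥ p.
Step 3: Consider any decomposition s = xyz with |xy| ≤ p and |y| > 0. Since |xy| ≤ p and the first p symbols of s are all a's, y = a^k for some k with 1 ≤ k ≤ p.
Step 4: Pumping up (i = 2): xy²z = a^(p+k) b a^p. Its reverse is a^p b a^(p+k) ≠ a^(p+k) b a^p (the single b is no longer in the middle), so xy²z is not a palindrome and xy²z ∉ L.
This contradicts the pumping lemma, so L is not regular.

Final answer: Choose s = a^p b a^p. Since |xy| ≤ p, y = a^k with k ≥ 1. Then xy²z = a^(p+k) b a^p is not a palindrome, so ∉ L.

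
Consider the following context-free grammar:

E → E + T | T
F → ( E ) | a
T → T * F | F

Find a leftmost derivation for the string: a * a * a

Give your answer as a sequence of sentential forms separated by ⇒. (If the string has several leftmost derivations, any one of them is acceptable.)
Start with E.
Step 1: the leftmost non-terminal is E; apply E → T:  T
Step 2: the leftmost non-terminal is T; apply T → T * F:  T * F
Step 3: the leftmost non-terminal is T; apply T → T * F:  T * F * F
Step 4: the leftmost non-terminal is T; apply T → F:  F * F * F
Step 5: the leftmost non-terminal is F; apply F → a:  a * F * F
Step 6: the leftmost non-terminal is F; apply F → a:  a * a * F
Step 7: the leftmost non-terminal is F; apply F → a:  a * a * a

Final answer: E ⇒ T ⇒ T * F ⇒ T * F * F ⇒ F * F * F ⇒ a * F * F ⇒ a * a * F ⇒ a * a * a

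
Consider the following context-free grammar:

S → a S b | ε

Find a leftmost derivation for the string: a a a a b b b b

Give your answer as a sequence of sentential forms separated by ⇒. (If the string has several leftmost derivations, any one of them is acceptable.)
Start with S.
Step 1: the leftmost non-terminal is S; apply S → a S b:  a S b
Step 2: the leftmost non-terminal is S; apply S → a S b:  a a S b b
Step 3: the leftmost non-terminal is S; apply S → a S b:  a a a S b b b
Step 4: the leftmost non-terminal is S; apply S → a S b:  a a a a S b b b b
Step 5: the leftmost non-terminal is S; apply S → ε:  a a a a b b b b

Final answer: S ⇒ a S b ⇒ a a S b b ⇒ a a a S b b b ⇒ a a a a S b b b b ⇒ a a a a b b b b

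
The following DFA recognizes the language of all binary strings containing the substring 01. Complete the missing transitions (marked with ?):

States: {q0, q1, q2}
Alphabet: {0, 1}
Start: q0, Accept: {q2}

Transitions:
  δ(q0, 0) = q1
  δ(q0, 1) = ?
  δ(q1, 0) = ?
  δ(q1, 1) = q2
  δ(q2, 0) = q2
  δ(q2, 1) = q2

What each state remembers (consistent with the given transitions and accept states):
  q0: 01 not seen yet and the last symbol was not 0
  q1: 01 not seen yet and the last symbol was 0
  q2: the substring 01 has already been seen
Filling in the missing entries:
  δ(q0, 1): in q0 (01 not seen yet and the last symbol was not 0), after reading 1 we have: 01 not seen yet and the last symbol was not 0 → q0
  δ(q1, 0): in q1 (01 not seen yet and the last symbol was 0), after reading 0 we have: 01 not seen yet and the last symbol was 0 → q1

Final answer: δ(q0, 1) = q0; δ(q1, 0) = q1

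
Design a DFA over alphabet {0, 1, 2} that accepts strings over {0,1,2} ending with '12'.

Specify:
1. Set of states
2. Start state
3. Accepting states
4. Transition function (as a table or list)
One valid DFA (any DFA recognizing the same language is acceptable):
States: {q0, q1, q2}
Start: q0
Accepting: {q2}
Transitions (accepting states marked with *):
State | 0 | 1 | 2 | Accepting
-----------------------------
q0    | q0 | q1 | q0 |  
q1    | q0 | q1 | q2 |  
q2    | q0 | q1 | q0 | *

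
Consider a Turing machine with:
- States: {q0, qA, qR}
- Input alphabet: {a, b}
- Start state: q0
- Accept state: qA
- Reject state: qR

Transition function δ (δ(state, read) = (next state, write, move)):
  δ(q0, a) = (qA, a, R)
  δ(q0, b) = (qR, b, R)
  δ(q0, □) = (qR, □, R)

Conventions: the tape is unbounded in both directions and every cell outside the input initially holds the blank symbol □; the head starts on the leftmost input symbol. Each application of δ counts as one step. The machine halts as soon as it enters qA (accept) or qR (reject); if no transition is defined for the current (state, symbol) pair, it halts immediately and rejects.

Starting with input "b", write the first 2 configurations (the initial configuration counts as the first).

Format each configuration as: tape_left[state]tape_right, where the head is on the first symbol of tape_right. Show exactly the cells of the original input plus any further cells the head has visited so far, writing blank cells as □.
Step 0: [q0]b (head at position 0)
Step 1: δ(q0, b) = (qR, b, R)  ⊢  b[qR]□ (head at position 1)

Final answer: [q0]b ⊢ b[qR]□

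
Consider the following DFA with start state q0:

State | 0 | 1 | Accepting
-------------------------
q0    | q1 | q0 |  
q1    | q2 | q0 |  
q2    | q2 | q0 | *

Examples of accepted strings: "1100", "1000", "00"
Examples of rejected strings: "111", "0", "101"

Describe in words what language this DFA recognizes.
binary strings ending with '00'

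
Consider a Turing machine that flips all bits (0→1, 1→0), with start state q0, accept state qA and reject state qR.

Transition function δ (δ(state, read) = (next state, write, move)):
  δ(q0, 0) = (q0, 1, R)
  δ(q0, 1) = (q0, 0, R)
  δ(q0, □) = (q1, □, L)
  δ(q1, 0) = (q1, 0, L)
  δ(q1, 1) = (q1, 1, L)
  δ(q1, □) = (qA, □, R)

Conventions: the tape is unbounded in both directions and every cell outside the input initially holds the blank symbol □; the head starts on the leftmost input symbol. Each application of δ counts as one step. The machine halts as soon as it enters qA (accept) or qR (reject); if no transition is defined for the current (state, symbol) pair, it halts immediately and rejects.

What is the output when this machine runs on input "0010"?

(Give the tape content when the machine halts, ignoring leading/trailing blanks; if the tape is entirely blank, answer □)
Step 0: [q0]0010 (head at position 0)
Step 1: δ(q0, 0) = (q0, 1, R)  ⊢  1[q0]010 (head at position 1)
Step 2: δ(q0, 0) = (q0, 1, R)  ⊢  11[q0]10 (head at position 2)
Step 3: δ(q0, 1) = (q0, 0, R)  ⊢  110[q0]0 (head at position 3)
Step 4: δ(q0, 0) = (q0, 1, R)  ⊢  1101[q0]□ (head at position 4)
Step 5: δ(q0, □) = (q1, □, L)  ⊢  110[q1]1□ (head at position 3)
Step 6: δ(q1, 1) = (q1, 1, L)  ⊢  11[q1]01□ (head at position 2)
Step 7: δ(q1, 0) = (q1, 0, L)  ⊢  1[q1]101□ (head at position 1)
Step 8: δ(q1, 1) = (q1, 1, L)  ⊢  [q1]1101□ (head at position 0)
Step 9: δ(q1, 1) = (q1, 1, L)  ⊢  [q1]□1101□ (head at position -1)
Step 10: δ(q1, □) = (qA, □, R)  ⊢  □[qA]1101□ (head at position 0)
The machine is in qA, so it halts and accepts.
Tape content when halted (ignoring surrounding blanks): 1101

Final answer: Output: 1101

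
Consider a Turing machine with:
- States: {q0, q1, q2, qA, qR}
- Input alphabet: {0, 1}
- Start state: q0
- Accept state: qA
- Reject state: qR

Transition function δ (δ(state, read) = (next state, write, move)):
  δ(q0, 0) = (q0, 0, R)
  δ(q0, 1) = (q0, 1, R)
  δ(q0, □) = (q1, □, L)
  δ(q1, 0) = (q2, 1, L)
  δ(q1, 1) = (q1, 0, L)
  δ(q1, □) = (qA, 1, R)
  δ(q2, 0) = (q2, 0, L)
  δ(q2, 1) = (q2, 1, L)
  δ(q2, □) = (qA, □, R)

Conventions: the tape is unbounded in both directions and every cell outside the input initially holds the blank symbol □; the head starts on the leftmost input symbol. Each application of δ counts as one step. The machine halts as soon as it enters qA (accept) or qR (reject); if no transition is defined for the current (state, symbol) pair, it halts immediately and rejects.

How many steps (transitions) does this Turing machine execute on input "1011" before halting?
Step 0: [q0]1011 (head at position 0)
Step 1: δ(q0, 1) = (q0, 1, R)  ⊢  1[q0]011 (head at position 1)
Step 2: δ(q0, 0) = (q0, 0, R)  ⊢  10[q0]11 (head at position 2)
Step 3: δ(q0, 1) = (q0, 1, R)  ⊢  101[q0]1 (head at position 3)
Step 4: δ(q0, 1) = (q0, 1, R)  ⊢  1011[q0]□ (head at position 4)
Step 5: δ(q0, □) = (q1, □, L)  ⊢  101[q1]1□ (head at position 3)
Step 6: δ(q1, 1) = (q1, 0, L)  ⊢  10[q1]10□ (head at position 2)
Step 7: δ(q1, 1) = (q1, 0, L)  ⊢  1[q1]000□ (head at position 1)
Step 8: δ(q1, 0) = (q2, 1, L)  ⊢  [q2]1100□ (head at position 0)
Step 9: δ(q2, 1) = (q2, 1, L)  ⊢  [q2]□1100□ (head at position -1)
Step 10: δ(q2, □) = (qA, □, R)  ⊢  □[qA]1100□ (head at position 0)
The machine is in qA, so it halts and accepts.
Number of transitions executed: 10.

Final answer: 10 steps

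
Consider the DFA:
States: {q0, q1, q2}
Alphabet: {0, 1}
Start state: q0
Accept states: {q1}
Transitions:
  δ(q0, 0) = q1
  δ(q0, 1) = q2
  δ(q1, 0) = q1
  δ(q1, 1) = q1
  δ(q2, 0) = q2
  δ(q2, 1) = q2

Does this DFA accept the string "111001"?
Processing string "111001":
  q0 --1--> q2
  q2 --1--> q2
  q2 --1--> q2
  q2 --0--> q2
  q2 --0--> q2
  q2 --1--> q2
Final state: q2
Accept states: {q1}
q2 is not an accept state, so the string is rejected.

Final answer: No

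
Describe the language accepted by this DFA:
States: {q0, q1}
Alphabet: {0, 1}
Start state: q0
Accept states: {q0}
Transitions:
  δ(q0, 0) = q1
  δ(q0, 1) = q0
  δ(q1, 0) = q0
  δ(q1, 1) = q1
Analyzing the DFA structure:
Start state: q0
Accept states: {q0}
Interpreting what each state remembers (checking against the transitions):
  q0: an even number of 0s has been read so far
  q1: an odd number of 0s has been read so far
  δ(q0, 0): in q0 (an even number of 0s has been read so far), after reading 0 we have: an odd number of 0s has been read so far → q1
  δ(q0, 1): in q0 (an even number of 0s has been read so far), after reading 1 we have: an even number of 0s has been read so far → q0
  δ(q1, 0): in q1 (an odd number of 0s has been read so far), after reading 0 we have: an even number of 0s has been read so far → q0
  δ(q1, 1): in q1 (an odd number of 0s has been read so far), after reading 1 we have: an odd number of 0s has been read so far → q1
A string is accepted iff it ends in {q0}, i.e. an even number of 0s has been read so far.
Language: All binary strings with an even number of 0s

Final answer: All binary strings with an even number of 0s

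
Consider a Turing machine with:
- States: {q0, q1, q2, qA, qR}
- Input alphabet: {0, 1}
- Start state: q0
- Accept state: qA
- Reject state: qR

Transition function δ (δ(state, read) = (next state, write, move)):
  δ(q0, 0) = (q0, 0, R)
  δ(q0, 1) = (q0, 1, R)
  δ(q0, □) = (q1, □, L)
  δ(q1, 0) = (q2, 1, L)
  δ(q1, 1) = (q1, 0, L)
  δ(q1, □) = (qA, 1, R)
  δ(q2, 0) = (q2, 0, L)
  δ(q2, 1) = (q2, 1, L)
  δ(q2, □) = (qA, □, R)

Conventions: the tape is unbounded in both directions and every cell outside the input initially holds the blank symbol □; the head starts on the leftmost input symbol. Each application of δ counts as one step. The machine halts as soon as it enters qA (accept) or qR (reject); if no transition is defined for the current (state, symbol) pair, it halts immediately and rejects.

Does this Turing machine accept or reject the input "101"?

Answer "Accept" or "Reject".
Step 0: [q0]101 (head at position 0)
Step 1: δ(q0, 1) = (q0, 1, R)  ⊢  1[q0]01 (head at position 1)
Step 2: δ(q0, 0) = (q0, 0, R)  ⊢  10[q0]1 (head at position 2)
Step 3: δ(q0, 1) = (q0, 1, R)  ⊢  101[q0]□ (head at position 3)
Step 4: δ(q0, □) = (q1, □, L)  ⊢  10[q1]1□ (head at position 2)
Step 5: δ(q1, 1) = (q1, 0, L)  ⊢  1[q1]00□ (head at position 1)
Step 6: δ(q1, 0) = (q2, 1, L)  ⊢  [q2]110□ (head at position 0)
Step 7: δ(q2, 1) = (q2, 1, L)  ⊢  [q2]□110□ (head at position -1)
Step 8: δ(q2, □) = (qA, □, R)  ⊢  □[qA]110□ (head at position 0)
The machine is in qA, so it halts and accepts.

Final answer: Accept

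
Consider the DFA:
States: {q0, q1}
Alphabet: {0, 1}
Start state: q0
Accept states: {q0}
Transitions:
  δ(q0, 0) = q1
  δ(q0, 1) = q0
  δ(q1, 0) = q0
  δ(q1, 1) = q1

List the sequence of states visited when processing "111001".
Starting at q0
Read '1': q0 -> q0
Read '1': q0 -> q0
Read '1': q0 -> q0
Read '0': q0 -> q1
Read '0': q1 -> q0
Read '1': q0 -> q0

Final answer: q0 -> q0 -> q0 -> q0 -> q1 -> q0 -> q0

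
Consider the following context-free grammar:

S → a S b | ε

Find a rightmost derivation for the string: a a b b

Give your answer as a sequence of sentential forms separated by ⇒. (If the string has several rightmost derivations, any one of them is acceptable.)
Start with S.
Step 1: the rightmost non-terminal is S; apply S → a S b:  a S b
Step 2: the rightmost non-terminal is S; apply S → a S b:  a a S b b
Step 3: the rightmost non-terminal is S; apply S → ε:  a a b b

Final answer: S ⇒ a S b ⇒ a a S b b ⇒ a a b b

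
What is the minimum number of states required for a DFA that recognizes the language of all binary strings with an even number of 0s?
Language: binary strings with an even number of 0s
Lower bound (Myhill–Nerode): the prefixes ε, 0 are pairwise distinguishable:
  ε vs 0: suffix ε distinguishes them (ε has zero 0s (accepted), 0 has one 0 (rejected))
So any DFA needs at least 2 states.
Upper bound: a DFA with 2 states exists (one state per class above).
Minimum states: 2

Final answer: 2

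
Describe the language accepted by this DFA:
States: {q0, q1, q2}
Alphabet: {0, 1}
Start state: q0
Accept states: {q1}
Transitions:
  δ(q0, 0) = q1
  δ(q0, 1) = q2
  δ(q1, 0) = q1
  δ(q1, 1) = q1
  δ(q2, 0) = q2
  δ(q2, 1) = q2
Analyzing the DFA structure:
Start state: q0
Accept states: {q1}
Interpreting what each state remembers (checking against the transitions):
  q0: nothing has been read yet
  q1: the first symbol was 0
  q2: the first symbol was 1 (trap state)
  δ(q0, 0): in q0 (nothing has been read yet), after reading 0 we have: the first symbol was 0 → q1
  δ(q0, 1): in q0 (nothing has been read yet), after reading 1 we have: the first symbol was 1 (trap state) → q2
  δ(q1, 0): in q1 (the first symbol was 0), after reading 0 we have: the first symbol was 0 → q1
  δ(q1, 1): in q1 (the first symbol was 0), after reading 1 we have: the first symbol was 0 → q1
  δ(q2, 0): in q2 (the first symbol was 1 (trap state)), after reading 0 we have: the first symbol was 1 (trap state) → q2
  δ(q2, 1): in q2 (the first symbol was 1 (trap state)), after reading 1 we have: the first symbol was 1 (trap state) → q2
A string is accepted iff it ends in {q1}, i.e. the first symbol was 0.
Language: All binary strings starting with 0

Final answer: All binary strings starting with 0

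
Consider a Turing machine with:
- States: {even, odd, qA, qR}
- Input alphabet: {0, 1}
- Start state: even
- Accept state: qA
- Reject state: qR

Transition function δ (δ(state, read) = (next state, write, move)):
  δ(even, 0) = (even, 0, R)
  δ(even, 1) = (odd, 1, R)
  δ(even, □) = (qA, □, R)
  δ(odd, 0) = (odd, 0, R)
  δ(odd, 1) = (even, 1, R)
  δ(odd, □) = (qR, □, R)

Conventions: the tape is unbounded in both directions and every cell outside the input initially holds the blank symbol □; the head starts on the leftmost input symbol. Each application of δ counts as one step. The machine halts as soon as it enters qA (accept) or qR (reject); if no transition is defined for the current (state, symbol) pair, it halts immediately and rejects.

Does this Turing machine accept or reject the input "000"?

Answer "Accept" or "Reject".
Step 0: [even]000 (head at position 0)
Step 1: δ(even, 0) = (even, 0, R)  ⊢  0[even]00 (head at position 1)
Step 2: δ(even, 0) = (even, 0, R)  ⊢  00[even]0 (head at position 2)
Step 3: δ(even, 0) = (even, 0, R)  ⊢  000[even]□ (head at position 3)
Step 4: δ(even, □) = (qA, □, R)  ⊢  000□[qA]□ (head at position 4)
The machine is in qA, so it halts and accepts.

Final answer: Accept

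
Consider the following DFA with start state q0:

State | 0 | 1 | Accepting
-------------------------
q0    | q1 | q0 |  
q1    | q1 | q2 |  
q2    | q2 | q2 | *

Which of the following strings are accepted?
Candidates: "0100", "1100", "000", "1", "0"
"0100": q0 → q1 → q2 → q2 → q2; q2 is accepting → accepted
"1100": q0 → q0 → q0 → q1 → q1; q1 is not accepting → rejected
"000": q0 → q1 → q1 → q1; q1 is not accepting → rejected
"1": q0 → q0; q0 is not accepting → rejected
"0": q0 → q1; q1 is not accepting → rejected

Final answer: "0100"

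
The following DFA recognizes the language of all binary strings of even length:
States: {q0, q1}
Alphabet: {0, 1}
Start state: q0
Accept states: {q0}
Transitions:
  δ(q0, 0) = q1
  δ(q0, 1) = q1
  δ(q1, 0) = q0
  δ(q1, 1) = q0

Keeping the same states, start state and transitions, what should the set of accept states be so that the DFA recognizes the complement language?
The DFA is complete (every state has a transition on every symbol), so the complement
is recognized by the same DFA with accepting and non-accepting states swapped.
Original accept states: {q0}
Complement accept states = All states - Original accept states
= {q0, q1} - {q0}
= {q1}
Complement language: strings of ODD length

Final answer: {q1}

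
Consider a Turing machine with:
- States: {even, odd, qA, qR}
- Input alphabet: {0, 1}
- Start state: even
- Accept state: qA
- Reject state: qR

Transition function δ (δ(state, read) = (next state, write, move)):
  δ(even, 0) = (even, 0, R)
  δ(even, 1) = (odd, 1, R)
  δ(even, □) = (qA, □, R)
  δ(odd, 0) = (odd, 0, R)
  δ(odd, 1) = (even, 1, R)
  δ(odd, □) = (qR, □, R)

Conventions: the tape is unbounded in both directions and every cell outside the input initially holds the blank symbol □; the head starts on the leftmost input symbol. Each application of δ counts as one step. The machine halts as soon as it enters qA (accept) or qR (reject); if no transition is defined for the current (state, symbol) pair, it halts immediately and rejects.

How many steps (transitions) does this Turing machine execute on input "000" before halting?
Step 0: [even]000 (head at position 0)
Step 1: δ(even, 0) = (even, 0, R)  ⊢  0[even]00 (head at position 1)
Step 2: δ(even, 0) = (even, 0, R)  ⊢  00[even]0 (head at position 2)
Step 3: δ(even, 0) = (even, 0, R)  ⊢  000[even]□ (head at position 3)
Step 4: δ(even, □) = (qA, □, R)  ⊢  000□[qA]□ (head at position 4)
The machine is in qA, so it halts and accepts.
Number of transitions executed: 4.

Final answer: 4 steps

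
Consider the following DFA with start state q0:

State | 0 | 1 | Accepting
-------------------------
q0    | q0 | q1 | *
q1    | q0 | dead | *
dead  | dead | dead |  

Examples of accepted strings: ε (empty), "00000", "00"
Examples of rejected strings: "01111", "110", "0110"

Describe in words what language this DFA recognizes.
binary strings with no two consecutive 1s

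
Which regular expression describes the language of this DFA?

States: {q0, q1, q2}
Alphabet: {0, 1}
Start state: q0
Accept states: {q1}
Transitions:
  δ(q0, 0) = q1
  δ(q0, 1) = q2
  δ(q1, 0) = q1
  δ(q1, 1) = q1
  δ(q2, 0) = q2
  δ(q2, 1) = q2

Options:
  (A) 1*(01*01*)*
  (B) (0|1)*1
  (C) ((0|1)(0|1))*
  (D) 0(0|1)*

Testing sample strings against the DFA:
  '10011' -> rejected
  '11011' -> rejected
  '001' -> accepted
  '10' -> rejected
Checking each option for a counterexample:
  (A) 1*(01*01*)*: ε is rejected by the DFA but matches the regex → eliminated
  (B) (0|1)*1: '0' is accepted by the DFA but does not match the regex → eliminated
  (C) ((0|1)(0|1))*: ε is rejected by the DFA but matches the regex → eliminated
  (D) 0(0|1)*: agrees with the DFA on all strings of length ≤ 4
Only (D) 0(0|1)* is consistent with the DFA.

Final answer: (D) 0(0|1)*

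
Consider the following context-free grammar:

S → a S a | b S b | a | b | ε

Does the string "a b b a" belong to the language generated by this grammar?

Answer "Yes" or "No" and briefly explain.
A derivation exists: S ⇒ a S a ⇒ a b S b a ⇒ a b b a (using S → a S a, S → b S b, then S → ε).

Final answer: Yes - a valid derivation exists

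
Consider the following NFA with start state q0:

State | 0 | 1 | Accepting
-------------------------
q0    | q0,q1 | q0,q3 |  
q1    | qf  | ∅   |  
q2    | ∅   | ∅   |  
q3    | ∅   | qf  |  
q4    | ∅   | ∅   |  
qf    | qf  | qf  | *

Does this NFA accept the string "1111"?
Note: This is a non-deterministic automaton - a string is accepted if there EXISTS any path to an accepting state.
Track the set of states the NFA could be in: start {q0}
Read '1': {q0} → {q0, q3}
Read '1': {q0, q3} → {q0, q3, qf}
Read '1': {q0, q3, qf} → {q0, q3, qf}
Read '1': {q0, q3, qf} → {q0, q3, qf}
Final set {q0, q3, qf} contains accepting state(s) {qf} → accepted.

Final answer: Yes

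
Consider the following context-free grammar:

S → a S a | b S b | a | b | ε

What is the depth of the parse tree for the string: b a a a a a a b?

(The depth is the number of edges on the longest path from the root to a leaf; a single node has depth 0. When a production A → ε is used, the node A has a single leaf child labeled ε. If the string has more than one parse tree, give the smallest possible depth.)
The string has even length 8, so its (unique) parse tree peels off matching outer symbols: S → b S b, S → a S a, S → a S a, S → a S a, and finally S → ε for the empty middle.
The S nodes are at depths 0..4; the ε leaf under the innermost S is at depth 5 (terminal leaves are at depths 1..4).
Depth = 5.

Final answer: 5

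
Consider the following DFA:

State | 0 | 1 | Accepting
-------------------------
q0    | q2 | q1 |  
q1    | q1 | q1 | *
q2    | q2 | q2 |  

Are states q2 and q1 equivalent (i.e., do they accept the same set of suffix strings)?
Try the suffix ε (the empty string).
From q2: q2 — not accepting.
From q1: q1 — accepting.
The two states disagree on this suffix, so they are not equivalent.

Final answer: No. Distinguishing string: ε (the empty string) - accepted from q1 but not from q2.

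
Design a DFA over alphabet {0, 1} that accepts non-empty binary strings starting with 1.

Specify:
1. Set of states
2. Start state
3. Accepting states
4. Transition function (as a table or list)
One valid DFA (any DFA recognizing the same language is acceptable):
States: {q0, q1, q2}
Start: q0
Accepting: {q1}
Transitions (accepting states marked with *):
State | 0 | 1 | Accepting
-------------------------
q0    | q2 | q1 |  
q1    | q1 | q1 | *
q2    | q2 | q2 |  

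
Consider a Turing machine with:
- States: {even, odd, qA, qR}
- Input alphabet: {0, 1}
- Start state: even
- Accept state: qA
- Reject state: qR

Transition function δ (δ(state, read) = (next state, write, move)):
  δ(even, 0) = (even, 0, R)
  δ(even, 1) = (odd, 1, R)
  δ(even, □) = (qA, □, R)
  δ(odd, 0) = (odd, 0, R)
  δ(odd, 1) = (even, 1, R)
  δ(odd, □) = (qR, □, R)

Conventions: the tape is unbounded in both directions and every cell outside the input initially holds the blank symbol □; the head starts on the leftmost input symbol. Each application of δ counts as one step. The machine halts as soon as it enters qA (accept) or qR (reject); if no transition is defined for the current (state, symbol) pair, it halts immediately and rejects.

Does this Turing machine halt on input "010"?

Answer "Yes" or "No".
Step 0: [even]010 (head at position 0)
Step 1: δ(even, 0) = (even, 0, R)  ⊢  0[even]10 (head at position 1)
Step 2: δ(even, 1) = (odd, 1, R)  ⊢  01[odd]0 (head at position 2)
Step 3: δ(odd, 0) = (odd, 0, R)  ⊢  010[odd]□ (head at position 3)
Step 4: δ(odd, □) = (qR, □, R)  ⊢  010□[qR]□ (head at position 4)
The machine is in qR, so it halts and rejects.
It halts after 4 steps.

Final answer: Yes - halts after 4 steps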